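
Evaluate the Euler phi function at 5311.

5152

Factor: 5311 = 47 · 113.
φ(5311) = (47−1) · (113−1) = 46 · 112 = 5152.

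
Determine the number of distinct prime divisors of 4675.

4675 = 5^2 · 187
187 = 11 · 17
4675 = 5^2 · 11 · 17, which has 3 distinct prime factors.

3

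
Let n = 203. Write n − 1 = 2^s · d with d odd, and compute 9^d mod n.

203 − 1 = 202 = 2^1 · 101, so d = 101.
9^1 ≡ 9 (mod 203)
9^2 ≡ 9^2 = 81 ≡ 81 (mod 203)
9^4 ≡ 81^2 = 6561 ≡ 65 (mod 203)
9^8 ≡ 65^2 = 4225 ≡ 165 (mod 203)
9^16 ≡ 165^2 = 27225 ≡ 23 (mod 203)
9^32 ≡ 23^2 = 529 ≡ 123 (mod 203)
9^64 ≡ 123^2 = 15129 ≡ 107 (mod 203)
101 = 64 + 32 + 4 + 1 in binary powers of 2.
So 9^101 ≡ 107 · 123 · 65 · 9 ≡ 4 (mod 203).
Squaring chain: 4; never reaches −1, so base 9 is a Miller–Rabin witness that 203 is composite.

4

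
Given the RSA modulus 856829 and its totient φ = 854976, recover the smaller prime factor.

φ(n) = (p−1)(q−1) = n − (p+q) + 1, so p + q = 856829 − 854976 + 1 = 1854.
p and q are the roots of t² − 1854t + 856829 = 0.
Discriminant: 1854² − 4·856829 = 3437316 − 3427316 = 10000; √10000 = 100.
q = (1854 − 100)/2 = 877, p = (1854 + 100)/2 = 977.
Check: 877 · 977 = 856829.

877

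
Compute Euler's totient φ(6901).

Factor: 6901 = 67 · 103.
φ(6901) = (67−1) · (103−1) = 66 · 102 = 6732.

6732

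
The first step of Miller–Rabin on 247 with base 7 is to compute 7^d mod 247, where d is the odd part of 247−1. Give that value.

96

247 − 1 = 246 = 2^1 · 123, so d = 123.
7^1 ≡ 7 (mod 247)
7^2 ≡ 7^2 = 49 ≡ 49 (mod 247)
7^4 ≡ 49^2 = 2401 ≡ 178 (mod 247)
7^8 ≡ 178^2 = 31684 ≡ 68 (mod 247)
7^16 ≡ 68^2 = 4624 ≡ 178 (mod 247)
7^32 ≡ 178^2 = 31684 ≡ 68 (mod 247)
7^64 ≡ 68^2 = 4624 ≡ 178 (mod 247)
123 = 64 + 32 + 16 + 8 + 2 + 1 in binary powers of 2.
So 7^123 ≡ 178 · 68 · 178 · 68 · 49 · 7 ≡ 96 (mod 247).
Squaring chain: 96; never reaches −1, so base 7 is a Miller–Rabin witness that 247 is composite.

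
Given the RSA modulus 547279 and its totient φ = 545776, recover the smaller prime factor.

617

φ(n) = (p−1)(q−1) = n − (p+q) + 1, so p + q = 547279 − 545776 + 1 = 1504.
p and q are the roots of t² − 1504t + 547279 = 0.
Discriminant: 1504² − 4·547279 = 2262016 − 2189116 = 72900; √72900 = 270.
q = (1504 − 270)/2 = 617, p = (1504 + 270)/2 = 887.
Check: 617 · 887 = 547279.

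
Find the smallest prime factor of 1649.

17

1649 is odd.
Digit sum 20, not divisible by 3.
Ends in 9: not divisible by 5.
7: 1649 = 7·235 + 4
11: 1649 = 11·149 + 10
13: 1649 = 13·126 + 11
17: 1649 = 17·97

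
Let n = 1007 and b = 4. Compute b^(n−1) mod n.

937

4^1 ≡ 4 (mod 1007)
4^2 ≡ 4^2 = 16 ≡ 16 (mod 1007)
4^4 ≡ 16^2 = 256 ≡ 256 (mod 1007)
4^8 ≡ 256^2 = 65536 ≡ 81 (mod 1007)
4^16 ≡ 81^2 = 6561 ≡ 519 (mod 1007)
4^32 ≡ 519^2 = 269361 ≡ 492 (mod 1007)
4^64 ≡ 492^2 = 242064 ≡ 384 (mod 1007)
4^128 ≡ 384^2 = 147456 ≡ 434 (mod 1007)
4^256 ≡ 434^2 = 188356 ≡ 47 (mod 1007)
4^512 ≡ 47^2 = 2209 ≡ 195 (mod 1007)
1006 = 512 + 256 + 128 + 64 + 32 + 8 + 4 + 2 in binary powers of 2.
So 4^1006 ≡ 195 · 47 · 434 · 384 · 492 · 81 · 256 · 16 ≡ 937 (mod 1007).
Since 937 ≠ 1, base 4 is a Fermat witness: 1007 is composite.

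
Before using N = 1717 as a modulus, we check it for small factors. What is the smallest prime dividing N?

17

1717 is odd.
Digit sum 16, not divisible by 3.
Ends in 7: not divisible by 5.
7: 1717 = 7·245 + 2
11: 1717 = 11·156 + 1
13: 1717 = 13·132 + 1
17: 1717 = 17·101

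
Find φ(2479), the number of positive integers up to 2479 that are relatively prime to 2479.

Factor: 2479 = 37 · 67.
φ(2479) = (37−1) · (67−1) = 36 · 66 = 2376.

2376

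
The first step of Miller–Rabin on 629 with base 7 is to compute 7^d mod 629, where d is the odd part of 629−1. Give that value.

629 − 1 = 628 = 2^2 · 157, so d = 157.
7^1 ≡ 7 (mod 629)
7^2 ≡ 7^2 = 49 ≡ 49 (mod 629)
7^4 ≡ 49^2 = 2401 ≡ 514 (mod 629)
7^8 ≡ 514^2 = 264196 ≡ 16 (mod 629)
7^16 ≡ 16^2 = 256 ≡ 256 (mod 629)
7^32 ≡ 256^2 = 65536 ≡ 120 (mod 629)
7^64 ≡ 120^2 = 14400 ≡ 562 (mod 629)
7^128 ≡ 562^2 = 315844 ≡ 86 (mod 629)
157 = 128 + 16 + 8 + 4 + 1 in binary powers of 2.
So 7^157 ≡ 86 · 256 · 16 · 514 · 7 ≡ 329 (mod 629).
Squaring chain: 329 → 53; never reaches −1, so base 7 is a Miller–Rabin witness that 629 is composite.

329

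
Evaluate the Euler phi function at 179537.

165184

Factor: 179537 = 17 · 59 · 179.
φ(179537) = (17−1) · (59−1) · (179−1) = 16 · 58 · 178 = 165184.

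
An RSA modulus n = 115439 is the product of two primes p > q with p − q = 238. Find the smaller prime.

Since p = q + 238, we have 115439 = q(q + 238), so q² + 238q − 115439 = 0.
Discriminant: 238² + 4·115439 = 56644 + 461756 = 518400; √518400 = 720.
q = (−238 + 720)/2 = 241, and p = q + 238 = 479.
Check: 241 · 479 = 115439.

241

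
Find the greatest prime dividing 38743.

38743 = 17 · 2279
2279 = 43 · 53
53 is prime.
So 38743 = 17 · 43 · 53; the largest prime factor is 53.

53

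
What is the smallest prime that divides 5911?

23

5911 is odd.
Digit sum 16, not divisible by 3.
Ends in 1: not divisible by 5.
7: 5911 = 7·844 + 3
11: 5911 = 11·537 + 4
13: 5911 = 13·454 + 9
17: 5911 = 17·347 + 12
19: 5911 = 19·311 + 2
23: 5911 = 23·257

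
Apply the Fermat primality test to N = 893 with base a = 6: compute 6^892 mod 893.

291

6^1 ≡ 6 (mod 893)
6^2 ≡ 6^2 = 36 ≡ 36 (mod 893)
6^4 ≡ 36^2 = 1296 ≡ 403 (mod 893)
6^8 ≡ 403^2 = 162409 ≡ 776 (mod 893)
6^16 ≡ 776^2 = 602176 ≡ 294 (mod 893)
6^32 ≡ 294^2 = 86436 ≡ 708 (mod 893)
6^64 ≡ 708^2 = 501264 ≡ 291 (mod 893)
6^128 ≡ 291^2 = 84681 ≡ 739 (mod 893)
6^256 ≡ 739^2 = 546121 ≡ 498 (mod 893)
6^512 ≡ 498^2 = 248004 ≡ 643 (mod 893)
892 = 512 + 256 + 64 + 32 + 16 + 8 + 4 in binary powers of 2.
So 6^892 ≡ 643 · 498 · 291 · 708 · 294 · 776 · 403 ≡ 291 (mod 893).
Since 291 ≠ 1, base 6 is a Fermat witness: 893 is composite.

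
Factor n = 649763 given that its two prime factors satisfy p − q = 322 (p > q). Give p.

983

Since p = q + 322, we have 649763 = q(q + 322), so q² + 322q − 649763 = 0.
Discriminant: 322² + 4·649763 = 103684 + 2599052 = 2702736; √2702736 = 1644.
q = (−322 + 1644)/2 = 661, and p = q + 322 = 983.
Check: 661 · 983 = 649763.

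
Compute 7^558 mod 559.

259

7^1 ≡ 7 (mod 559)
7^2 ≡ 7^2 = 49 ≡ 49 (mod 559)
7^4 ≡ 49^2 = 2401 ≡ 165 (mod 559)
7^8 ≡ 165^2 = 27225 ≡ 393 (mod 559)
7^16 ≡ 393^2 = 154449 ≡ 165 (mod 559)
7^32 ≡ 165^2 = 27225 ≡ 393 (mod 559)
7^64 ≡ 393^2 = 154449 ≡ 165 (mod 559)
7^128 ≡ 165^2 = 27225 ≡ 393 (mod 559)
7^256 ≡ 393^2 = 154449 ≡ 165 (mod 559)
7^512 ≡ 165^2 = 27225 ≡ 393 (mod 559)
558 = 512 + 32 + 8 + 4 + 2 in binary powers of 2.
So 7^558 ≡ 393 · 393 · 393 · 165 · 49 ≡ 259 (mod 559).
Since 259 ≠ 1, base 7 is a Fermat witness: 559 is composite.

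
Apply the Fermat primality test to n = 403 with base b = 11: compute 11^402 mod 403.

11^1 ≡ 11 (mod 403)
11^2 ≡ 11^2 = 121 ≡ 121 (mod 403)
11^4 ≡ 121^2 = 14641 ≡ 133 (mod 403)
11^8 ≡ 133^2 = 17689 ≡ 360 (mod 403)
11^16 ≡ 360^2 = 129600 ≡ 237 (mod 403)
11^32 ≡ 237^2 = 56169 ≡ 152 (mod 403)
11^64 ≡ 152^2 = 23104 ≡ 133 (mod 403)
11^128 ≡ 133^2 = 17689 ≡ 360 (mod 403)
11^256 ≡ 360^2 = 129600 ≡ 237 (mod 403)
402 = 256 + 128 + 16 + 2 in binary powers of 2.
So 11^402 ≡ 237 · 360 · 237 · 121 ≡ 233 (mod 403).
Since 233 ≠ 1, base 11 is a Fermat witness: 403 is composite.

233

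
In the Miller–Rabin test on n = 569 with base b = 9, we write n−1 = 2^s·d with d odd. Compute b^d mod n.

569 − 1 = 568 = 2^3 · 71, so d = 71.
9^1 ≡ 9 (mod 569)
9^2 ≡ 9^2 = 81 ≡ 81 (mod 569)
9^4 ≡ 81^2 = 6561 ≡ 302 (mod 569)
9^8 ≡ 302^2 = 91204 ≡ 164 (mod 569)
9^16 ≡ 164^2 = 26896 ≡ 153 (mod 569)
9^32 ≡ 153^2 = 23409 ≡ 80 (mod 569)
9^64 ≡ 80^2 = 6400 ≡ 141 (mod 569)
71 = 64 + 4 + 2 + 1 in binary powers of 2.
So 9^71 ≡ 141 · 302 · 81 · 9 ≡ 483 (mod 569).
Squaring chain: 483 → 568 → 1; reaches −1, so base 9 does not prove 569 composite.

483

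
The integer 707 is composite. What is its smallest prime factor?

707 is odd.
Digit sum 14, not divisible by 3.
Ends in 7: not divisible by 5.
7: 707 = 7·101

7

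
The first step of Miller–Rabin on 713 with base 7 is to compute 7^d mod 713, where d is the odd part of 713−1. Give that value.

536

713 − 1 = 712 = 2^3 · 89, so d = 89.
7^1 ≡ 7 (mod 713)
7^2 ≡ 7^2 = 49 ≡ 49 (mod 713)
7^4 ≡ 49^2 = 2401 ≡ 262 (mod 713)
7^8 ≡ 262^2 = 68644 ≡ 196 (mod 713)
7^16 ≡ 196^2 = 38416 ≡ 627 (mod 713)
7^32 ≡ 627^2 = 393129 ≡ 266 (mod 713)
7^64 ≡ 266^2 = 70756 ≡ 169 (mod 713)
89 = 64 + 16 + 8 + 1 in binary powers of 2.
So 7^89 ≡ 169 · 627 · 196 · 7 ≡ 536 (mod 713).
Squaring chain: 536 → 670 → 423; never reaches −1, so base 7 is a Miller–Rabin witness that 713 is composite.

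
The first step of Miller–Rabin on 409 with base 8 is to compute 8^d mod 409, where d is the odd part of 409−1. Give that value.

266

409 − 1 = 408 = 2^3 · 51, so d = 51.
8^1 ≡ 8 (mod 409)
8^2 ≡ 8^2 = 64 ≡ 64 (mod 409)
8^4 ≡ 64^2 = 4096 ≡ 6 (mod 409)
8^8 ≡ 6^2 = 36 ≡ 36 (mod 409)
8^16 ≡ 36^2 = 1296 ≡ 69 (mod 409)
8^32 ≡ 69^2 = 4761 ≡ 262 (mod 409)
51 = 32 + 16 + 2 + 1 in binary powers of 2.
So 8^51 ≡ 262 · 69 · 64 · 8 ≡ 266 (mod 409).
Squaring chain: 266 → 408 → 1; reaches −1, so base 8 does not prove 409 composite.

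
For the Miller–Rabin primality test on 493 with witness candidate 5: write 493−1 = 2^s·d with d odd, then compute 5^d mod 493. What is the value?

493 − 1 = 492 = 2^2 · 123, so d = 123.
5^1 ≡ 5 (mod 493)
5^2 ≡ 5^2 = 25 ≡ 25 (mod 493)
5^4 ≡ 25^2 = 625 ≡ 132 (mod 493)
5^8 ≡ 132^2 = 17424 ≡ 169 (mod 493)
5^16 ≡ 169^2 = 28561 ≡ 460 (mod 493)
5^32 ≡ 460^2 = 211600 ≡ 103 (mod 493)
5^64 ≡ 103^2 = 10609 ≡ 256 (mod 493)
123 = 64 + 32 + 16 + 8 + 2 + 1 in binary powers of 2.
So 5^123 ≡ 256 · 103 · 460 · 169 · 25 · 5 ≡ 419 (mod 493).
Squaring chain: 419 → 53; never reaches −1, so base 5 is a Miller–Rabin witness that 493 is composite.

419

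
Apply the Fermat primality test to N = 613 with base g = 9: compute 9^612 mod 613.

1

9^1 ≡ 9 (mod 613)
9^2 ≡ 9^2 = 81 ≡ 81 (mod 613)
9^4 ≡ 81^2 = 6561 ≡ 431 (mod 613)
9^8 ≡ 431^2 = 185761 ≡ 22 (mod 613)
9^16 ≡ 22^2 = 484 ≡ 484 (mod 613)
9^32 ≡ 484^2 = 234256 ≡ 90 (mod 613)
9^64 ≡ 90^2 = 8100 ≡ 131 (mod 613)
9^128 ≡ 131^2 = 17161 ≡ 610 (mod 613)
9^256 ≡ 610^2 = 372100 ≡ 9 (mod 613)
9^512 ≡ 9^2 = 81 ≡ 81 (mod 613)
612 = 512 + 64 + 32 + 4 in binary powers of 2.
So 9^612 ≡ 81 · 131 · 90 · 431 ≡ 1 (mod 613).
Since the result is 1, base 9 gives no evidence that 613 is composite.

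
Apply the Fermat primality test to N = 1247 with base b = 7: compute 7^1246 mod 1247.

7^1 ≡ 7 (mod 1247)
7^2 ≡ 7^2 = 49 ≡ 49 (mod 1247)
7^4 ≡ 49^2 = 2401 ≡ 1154 (mod 1247)
7^8 ≡ 1154^2 = 1331716 ≡ 1167 (mod 1247)
7^16 ≡ 1167^2 = 1361889 ≡ 165 (mod 1247)
7^32 ≡ 165^2 = 27225 ≡ 1038 (mod 1247)
7^64 ≡ 1038^2 = 1077444 ≡ 36 (mod 1247)
7^128 ≡ 36^2 = 1296 ≡ 49 (mod 1247)
7^256 ≡ 49^2 = 2401 ≡ 1154 (mod 1247)
7^512 ≡ 1154^2 = 1331716 ≡ 1167 (mod 1247)
7^1024 ≡ 1167^2 = 1361889 ≡ 165 (mod 1247)
1246 = 1024 + 128 + 64 + 16 + 8 + 4 + 2 in binary powers of 2.
So 7^1246 ≡ 165 · 49 · 36 · 165 · 1167 · 1154 · 49 ≡ 552 (mod 1247).
Since 552 ≠ 1, base 7 is a Fermat witness: 1247 is composite.

552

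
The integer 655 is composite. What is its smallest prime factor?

655 is odd.
Digit sum 16, not divisible by 3.
Ends in 5: divisible by 5.

5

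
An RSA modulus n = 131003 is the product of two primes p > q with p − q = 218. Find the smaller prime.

269

Since p = q + 218, we have 131003 = q(q + 218), so q² + 218q − 131003 = 0.
Discriminant: 218² + 4·131003 = 47524 + 524012 = 571536; √571536 = 756.
q = (−218 + 756)/2 = 269, and p = q + 218 = 487.
Check: 269 · 487 = 131003.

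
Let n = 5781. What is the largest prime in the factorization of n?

5781 = 3 · 1927
1927 = 41 · 47
47 is prime.
So 5781 = 3 · 41 · 47; the largest prime factor is 47.

47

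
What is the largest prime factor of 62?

31

62 = 2 · 31
31 is prime.
So 62 = 2 · 31; the largest prime factor is 31.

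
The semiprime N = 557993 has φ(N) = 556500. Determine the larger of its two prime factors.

φ(n) = (p−1)(q−1) = n − (p+q) + 1, so p + q = 557993 − 556500 + 1 = 1494.
p and q are the roots of t² − 1494t + 557993 = 0.
Discriminant: 1494² − 4·557993 = 2232036 − 2231972 = 64; √64 = 8.
q = (1494 − 8)/2 = 743, p = (1494 + 8)/2 = 751.
Check: 743 · 751 = 557993.

751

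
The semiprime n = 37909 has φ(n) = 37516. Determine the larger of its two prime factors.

φ(n) = (p−1)(q−1) = n − (p+q) + 1, so p + q = 37909 − 37516 + 1 = 394.
p and q are the roots of t² − 394t + 37909 = 0.
Discriminant: 394² − 4·37909 = 155236 − 151636 = 3600; √3600 = 60.
q = (394 − 60)/2 = 167, p = (394 + 60)/2 = 227.
Check: 167 · 227 = 37909.

227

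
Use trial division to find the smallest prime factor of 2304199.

31

2304199 is odd.
Digit sum 28, not divisible by 3.
Ends in 9: not divisible by 5.
7: 2304199 = 7·329171 + 2
11: 2304199 = 11·209472 + 7
13: 2304199 = 13·177246 + 1
17: 2304199 = 17·135541 + 2
19: 2304199 = 19·121273 + 12
23: 2304199 = 23·100182 + 13
29: 2304199 = 29·79455 + 4
31: 2304199 = 31·74329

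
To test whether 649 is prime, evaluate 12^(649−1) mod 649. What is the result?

133

12^1 ≡ 12 (mod 649)
12^2 ≡ 12^2 = 144 ≡ 144 (mod 649)
12^4 ≡ 144^2 = 20736 ≡ 617 (mod 649)
12^8 ≡ 617^2 = 380689 ≡ 375 (mod 649)
12^16 ≡ 375^2 = 140625 ≡ 441 (mod 649)
12^32 ≡ 441^2 = 194481 ≡ 430 (mod 649)
12^64 ≡ 430^2 = 184900 ≡ 584 (mod 649)
12^128 ≡ 584^2 = 341056 ≡ 331 (mod 649)
12^256 ≡ 331^2 = 109561 ≡ 529 (mod 649)
12^512 ≡ 529^2 = 279841 ≡ 122 (mod 649)
648 = 512 + 128 + 8 in binary powers of 2.
So 12^648 ≡ 122 · 331 · 375 ≡ 133 (mod 649).
Since 133 ≠ 1, base 12 is a Fermat witness: 649 is composite.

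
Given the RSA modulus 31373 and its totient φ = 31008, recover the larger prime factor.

φ(n) = (p−1)(q−1) = n − (p+q) + 1, so p + q = 31373 − 31008 + 1 = 366.
p and q are the roots of t² − 366t + 31373 = 0.
Discriminant: 366² − 4·31373 = 133956 − 125492 = 8464; √8464 = 92.
q = (366 − 92)/2 = 137, p = (366 + 92)/2 = 229.
Check: 137 · 229 = 31373.

229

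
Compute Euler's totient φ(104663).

Factor: 104663 = 13 · 83 · 97.
φ(104663) = (13−1) · (83−1) · (97−1) = 12 · 82 · 96 = 94464.

94464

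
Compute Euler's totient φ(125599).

117600

Factor: 125599 = 29 · 61 · 71.
φ(125599) = (29−1) · (61−1) · (71−1) = 28 · 60 · 70 = 117600.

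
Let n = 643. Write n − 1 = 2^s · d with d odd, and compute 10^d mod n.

1

643 − 1 = 642 = 2^1 · 321, so d = 321.
10^1 ≡ 10 (mod 643)
10^2 ≡ 10^2 = 100 ≡ 100 (mod 643)
10^4 ≡ 100^2 = 10000 ≡ 355 (mod 643)
10^8 ≡ 355^2 = 126025 ≡ 640 (mod 643)
10^16 ≡ 640^2 = 409600 ≡ 9 (mod 643)
10^32 ≡ 9^2 = 81 ≡ 81 (mod 643)
10^64 ≡ 81^2 = 6561 ≡ 131 (mod 643)
10^128 ≡ 131^2 = 17161 ≡ 443 (mod 643)
10^256 ≡ 443^2 = 196249 ≡ 134 (mod 643)
321 = 256 + 64 + 1 in binary powers of 2.
So 10^321 ≡ 134 · 131 · 10 ≡ 1 (mod 643).
Since 10^d ≡ 1 (mod 643), base 10 does not prove 643 composite.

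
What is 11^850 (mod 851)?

26

11^1 ≡ 11 (mod 851)
11^2 ≡ 11^2 = 121 ≡ 121 (mod 851)
11^4 ≡ 121^2 = 14641 ≡ 174 (mod 851)
11^8 ≡ 174^2 = 30276 ≡ 491 (mod 851)
11^16 ≡ 491^2 = 241081 ≡ 248 (mod 851)
11^32 ≡ 248^2 = 61504 ≡ 232 (mod 851)
11^64 ≡ 232^2 = 53824 ≡ 211 (mod 851)
11^128 ≡ 211^2 = 44521 ≡ 269 (mod 851)
11^256 ≡ 269^2 = 72361 ≡ 26 (mod 851)
11^512 ≡ 26^2 = 676 ≡ 676 (mod 851)
850 = 512 + 256 + 64 + 16 + 2 in binary powers of 2.
So 11^850 ≡ 676 · 26 · 211 · 248 · 121 ≡ 26 (mod 851).
Since 26 ≠ 1, base 11 is a Fermat witness: 851 is composite.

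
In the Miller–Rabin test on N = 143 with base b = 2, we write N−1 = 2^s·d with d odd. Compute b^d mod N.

46

143 − 1 = 142 = 2^1 · 71, so d = 71.
2^1 ≡ 2 (mod 143)
2^2 ≡ 2^2 = 4 ≡ 4 (mod 143)
2^4 ≡ 4^2 = 16 ≡ 16 (mod 143)
2^8 ≡ 16^2 = 256 ≡ 113 (mod 143)
2^16 ≡ 113^2 = 12769 ≡ 42 (mod 143)
2^32 ≡ 42^2 = 1764 ≡ 48 (mod 143)
2^64 ≡ 48^2 = 2304 ≡ 16 (mod 143)
71 = 64 + 4 + 2 + 1 in binary powers of 2.
So 2^71 ≡ 16 · 16 · 4 · 2 ≡ 46 (mod 143).
Squaring chain: 46; never reaches −1, so base 2 is a Miller–Rabin witness that 143 is composite.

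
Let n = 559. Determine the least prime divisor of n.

13

559 is odd.
Digit sum 19, not divisible by 3.
Ends in 9: not divisible by 5.
7: 559 = 7·79 + 6
11: 559 = 11·50 + 9
13: 559 = 13·43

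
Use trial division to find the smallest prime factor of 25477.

73

25477 is odd.
Digit sum 25, not divisible by 3.
Ends in 7: not divisible by 5.
7: 25477 = 7·3639 + 4
11: 25477 = 11·2316 + 1
13: 25477 = 13·1959 + 10
17: 25477 = 17·1498 + 11
19: 25477 = 19·1340 + 17
23: 25477 = 23·1107 + 16
29: 25477 = 29·878 + 15
31: 25477 = 31·821 + 26
37: 25477 = 37·688 + 21
41: 25477 = 41·621 + 16
43: 25477 = 43·592 + 21
47: 25477 = 47·542 + 3
53: 25477 = 53·480 + 37
59: 25477 = 59·431 + 48
61: 25477 = 61·417 + 40
67: 25477 = 67·380 + 17
71: 25477 = 71·358 + 59
73: 25477 = 73·349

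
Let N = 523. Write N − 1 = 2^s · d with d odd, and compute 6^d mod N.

523 − 1 = 522 = 2^1 · 261, so d = 261.
6^1 ≡ 6 (mod 523)
6^2 ≡ 6^2 = 36 ≡ 36 (mod 523)
6^4 ≡ 36^2 = 1296 ≡ 250 (mod 523)
6^8 ≡ 250^2 = 62500 ≡ 263 (mod 523)
6^16 ≡ 263^2 = 69169 ≡ 133 (mod 523)
6^32 ≡ 133^2 = 17689 ≡ 430 (mod 523)
6^64 ≡ 430^2 = 184900 ≡ 281 (mod 523)
6^128 ≡ 281^2 = 78961 ≡ 511 (mod 523)
6^256 ≡ 511^2 = 261121 ≡ 144 (mod 523)
261 = 256 + 4 + 1 in binary powers of 2.
So 6^261 ≡ 144 · 250 · 6 ≡ 1 (mod 523).
Since 6^d ≡ 1 (mod 523), base 6 does not prove 523 composite.

1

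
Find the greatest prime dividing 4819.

4819 = 61 · 79
79 is prime.
So 4819 = 61 · 79; the largest prime factor is 79.

79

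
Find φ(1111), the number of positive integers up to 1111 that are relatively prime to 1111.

1000

Factor: 1111 = 11 · 101.
φ(1111) = (11−1) · (101−1) = 10 · 100 = 1000.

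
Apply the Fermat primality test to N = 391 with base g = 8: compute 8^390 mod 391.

8^1 ≡ 8 (mod 391)
8^2 ≡ 8^2 = 64 ≡ 64 (mod 391)
8^4 ≡ 64^2 = 4096 ≡ 186 (mod 391)
8^8 ≡ 186^2 = 34596 ≡ 188 (mod 391)
8^16 ≡ 188^2 = 35344 ≡ 154 (mod 391)
8^32 ≡ 154^2 = 23716 ≡ 256 (mod 391)
8^64 ≡ 256^2 = 65536 ≡ 239 (mod 391)
8^128 ≡ 239^2 = 57121 ≡ 35 (mod 391)
8^256 ≡ 35^2 = 1225 ≡ 52 (mod 391)
390 = 256 + 128 + 4 + 2 in binary powers of 2.
So 8^390 ≡ 52 · 35 · 186 · 64 ≡ 361 (mod 391).
Since 361 ≠ 1, base 8 is a Fermat witness: 391 is composite.

361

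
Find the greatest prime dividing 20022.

20022 = 2 · 10011
10011 = 3 · 3337
3337 = 47 · 71
71 is prime.
So 20022 = 2 · 3 · 47 · 71; the largest prime factor is 71.

71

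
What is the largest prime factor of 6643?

6643 = 7 · 949
949 = 13 · 73
73 is prime.
So 6643 = 7 · 13 · 73; the largest prime factor is 73.

73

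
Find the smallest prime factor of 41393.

41393 is odd.
Digit sum 20, not divisible by 3.
Ends in 3: not divisible by 5.
7: 41393 = 7·5913 + 2
11: 41393 = 11·3763

11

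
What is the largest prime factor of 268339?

268339 = 53 · 5063
5063 = 61 · 83
83 is prime.
So 268339 = 53 · 61 · 83; the largest prime factor is 83.

83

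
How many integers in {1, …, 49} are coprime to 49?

Factor: 49 = 7^2.
φ(49) = 7^1·(7−1) = 42.

42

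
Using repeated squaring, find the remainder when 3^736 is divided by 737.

3^1 ≡ 3 (mod 737)
3^2 ≡ 3^2 = 9 ≡ 9 (mod 737)
3^4 ≡ 9^2 = 81 ≡ 81 (mod 737)
3^8 ≡ 81^2 = 6561 ≡ 665 (mod 737)
3^16 ≡ 665^2 = 442225 ≡ 25 (mod 737)
3^32 ≡ 25^2 = 625 ≡ 625 (mod 737)
3^64 ≡ 625^2 = 390625 ≡ 15 (mod 737)
3^128 ≡ 15^2 = 225 ≡ 225 (mod 737)
3^256 ≡ 225^2 = 50625 ≡ 509 (mod 737)
3^512 ≡ 509^2 = 259081 ≡ 394 (mod 737)
736 = 512 + 128 + 64 + 32 in binary powers of 2.
So 3^736 ≡ 394 · 225 · 15 · 625 ≡ 223 (mod 737).
Since 223 ≠ 1, base 3 is a Fermat witness: 737 is composite.

223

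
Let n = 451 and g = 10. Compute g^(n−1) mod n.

10^1 ≡ 10 (mod 451)
10^2 ≡ 10^2 = 100 ≡ 100 (mod 451)
10^4 ≡ 100^2 = 10000 ≡ 78 (mod 451)
10^8 ≡ 78^2 = 6084 ≡ 221 (mod 451)
10^16 ≡ 221^2 = 48841 ≡ 133 (mod 451)
10^32 ≡ 133^2 = 17689 ≡ 100 (mod 451)
10^64 ≡ 100^2 = 10000 ≡ 78 (mod 451)
10^128 ≡ 78^2 = 6084 ≡ 221 (mod 451)
10^256 ≡ 221^2 = 48841 ≡ 133 (mod 451)
450 = 256 + 128 + 64 + 2 in binary powers of 2.
So 10^450 ≡ 133 · 221 · 78 · 100 ≡ 1 (mod 451).
Since the result is 1, base 10 gives no evidence that 451 is composite.

1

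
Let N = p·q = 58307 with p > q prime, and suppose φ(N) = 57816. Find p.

φ(n) = (p−1)(q−1) = n − (p+q) + 1, so p + q = 58307 − 57816 + 1 = 492.
p and q are the roots of t² − 492t + 58307 = 0.
Discriminant: 492² − 4·58307 = 242064 − 233228 = 8836; √8836 = 94.
q = (492 − 94)/2 = 199, p = (492 + 94)/2 = 293.
Check: 199 · 293 = 58307.

293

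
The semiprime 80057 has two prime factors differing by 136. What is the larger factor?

359

Since p = q + 136, we have 80057 = q(q + 136), so q² + 136q − 80057 = 0.
Discriminant: 136² + 4·80057 = 18496 + 320228 = 338724; √338724 = 582.
q = (−136 + 582)/2 = 223, and p = q + 136 = 359.
Check: 223 · 359 = 80057.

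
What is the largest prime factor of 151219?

67

151219 = 37 · 4087
4087 = 61 · 67
67 is prime.
So 151219 = 37 · 61 · 67; the largest prime factor is 67.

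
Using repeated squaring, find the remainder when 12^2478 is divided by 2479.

12^1 ≡ 12 (mod 2479)
12^2 ≡ 12^2 = 144 ≡ 144 (mod 2479)
12^4 ≡ 144^2 = 20736 ≡ 904 (mod 2479)
12^8 ≡ 904^2 = 817216 ≡ 1625 (mod 2479)
12^16 ≡ 1625^2 = 2640625 ≡ 490 (mod 2479)
12^32 ≡ 490^2 = 240100 ≡ 2116 (mod 2479)
12^64 ≡ 2116^2 = 4477456 ≡ 382 (mod 2479)
12^128 ≡ 382^2 = 145924 ≡ 2142 (mod 2479)
12^256 ≡ 2142^2 = 4588164 ≡ 2014 (mod 2479)
12^512 ≡ 2014^2 = 4056196 ≡ 552 (mod 2479)
12^1024 ≡ 552^2 = 304704 ≡ 2266 (mod 2479)
12^2048 ≡ 2266^2 = 5134756 ≡ 747 (mod 2479)
2478 = 2048 + 256 + 128 + 32 + 8 + 4 + 2 in binary powers of 2.
So 12^2478 ≡ 747 · 2014 · 2142 · 2116 · 1625 · 904 · 144 ≡ 2024 (mod 2479).
Since 2024 ≠ 1, base 12 is a Fermat witness: 2479 is composite.

2024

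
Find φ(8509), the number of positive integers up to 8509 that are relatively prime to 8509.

8316

Factor: 8509 = 67 · 127.
φ(8509) = (67−1) · (127−1) = 66 · 126 = 8316.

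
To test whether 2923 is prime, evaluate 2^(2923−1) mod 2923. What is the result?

2^1 ≡ 2 (mod 2923)
2^2 ≡ 2^2 = 4 ≡ 4 (mod 2923)
2^4 ≡ 4^2 = 16 ≡ 16 (mod 2923)
2^8 ≡ 16^2 = 256 ≡ 256 (mod 2923)
2^16 ≡ 256^2 = 65536 ≡ 1230 (mod 2923)
2^32 ≡ 1230^2 = 1512900 ≡ 1709 (mod 2923)
2^64 ≡ 1709^2 = 2920681 ≡ 604 (mod 2923)
2^128 ≡ 604^2 = 364816 ≡ 2364 (mod 2923)
2^256 ≡ 2364^2 = 5588496 ≡ 2643 (mod 2923)
2^512 ≡ 2643^2 = 6985449 ≡ 2402 (mod 2923)
2^1024 ≡ 2402^2 = 5769604 ≡ 2525 (mod 2923)
2^2048 ≡ 2525^2 = 6375625 ≡ 562 (mod 2923)
2922 = 2048 + 512 + 256 + 64 + 32 + 8 + 2 in binary powers of 2.
So 2^2922 ≡ 562 · 2402 · 2643 · 604 · 1709 · 256 · 4 ≡ 2617 (mod 2923).
Since 2617 ≠ 1, base 2 is a Fermat witness: 2923 is composite.

2617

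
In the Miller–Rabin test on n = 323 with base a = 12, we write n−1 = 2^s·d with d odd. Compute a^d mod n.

46

323 − 1 = 322 = 2^1 · 161, so d = 161.
12^1 ≡ 12 (mod 323)
12^2 ≡ 12^2 = 144 ≡ 144 (mod 323)
12^4 ≡ 144^2 = 20736 ≡ 64 (mod 323)
12^8 ≡ 64^2 = 4096 ≡ 220 (mod 323)
12^16 ≡ 220^2 = 48400 ≡ 273 (mod 323)
12^32 ≡ 273^2 = 74529 ≡ 239 (mod 323)
12^64 ≡ 239^2 = 57121 ≡ 273 (mod 323)
12^128 ≡ 273^2 = 74529 ≡ 239 (mod 323)
161 = 128 + 32 + 1 in binary powers of 2.
So 12^161 ≡ 239 · 239 · 12 ≡ 46 (mod 323).
Squaring chain: 46; never reaches −1, so base 12 is a Miller–Rabin witness that 323 is composite.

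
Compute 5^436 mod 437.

5^1 ≡ 5 (mod 437)
5^2 ≡ 5^2 = 25 ≡ 25 (mod 437)
5^4 ≡ 25^2 = 625 ≡ 188 (mod 437)
5^8 ≡ 188^2 = 35344 ≡ 384 (mod 437)
5^16 ≡ 384^2 = 147456 ≡ 187 (mod 437)
5^32 ≡ 187^2 = 34969 ≡ 9 (mod 437)
5^64 ≡ 9^2 = 81 ≡ 81 (mod 437)
5^128 ≡ 81^2 = 6561 ≡ 6 (mod 437)
5^256 ≡ 6^2 = 36 ≡ 36 (mod 437)
436 = 256 + 128 + 32 + 16 + 4 in binary powers of 2.
So 5^436 ≡ 36 · 6 · 9 · 187 · 188 ≡ 397 (mod 437).
Since 397 ≠ 1, base 5 is a Fermat witness: 437 is composite.

397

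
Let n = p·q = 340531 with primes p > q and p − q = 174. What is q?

503

Since p = q + 174, we have 340531 = q(q + 174), so q² + 174q − 340531 = 0.
Discriminant: 174² + 4·340531 = 30276 + 1362124 = 1392400; √1392400 = 1180.
q = (−174 + 1180)/2 = 503, and p = q + 174 = 677.
Check: 503 · 677 = 340531.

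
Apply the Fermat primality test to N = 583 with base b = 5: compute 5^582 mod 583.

5^1 ≡ 5 (mod 583)
5^2 ≡ 5^2 = 25 ≡ 25 (mod 583)
5^4 ≡ 25^2 = 625 ≡ 42 (mod 583)
5^8 ≡ 42^2 = 1764 ≡ 15 (mod 583)
5^16 ≡ 15^2 = 225 ≡ 225 (mod 583)
5^32 ≡ 225^2 = 50625 ≡ 487 (mod 583)
5^64 ≡ 487^2 = 237169 ≡ 471 (mod 583)
5^128 ≡ 471^2 = 221841 ≡ 301 (mod 583)
5^256 ≡ 301^2 = 90601 ≡ 236 (mod 583)
5^512 ≡ 236^2 = 55696 ≡ 311 (mod 583)
582 = 512 + 64 + 4 + 2 in binary powers of 2.
So 5^582 ≡ 311 · 471 · 42 · 25 ≡ 322 (mod 583).
Since 322 ≠ 1, base 5 is a Fermat witness: 583 is composite.

322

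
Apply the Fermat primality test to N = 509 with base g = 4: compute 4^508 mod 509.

4^1 ≡ 4 (mod 509)
4^2 ≡ 4^2 = 16 ≡ 16 (mod 509)
4^4 ≡ 16^2 = 256 ≡ 256 (mod 509)
4^8 ≡ 256^2 = 65536 ≡ 384 (mod 509)
4^16 ≡ 384^2 = 147456 ≡ 355 (mod 509)
4^32 ≡ 355^2 = 126025 ≡ 302 (mod 509)
4^64 ≡ 302^2 = 91204 ≡ 93 (mod 509)
4^128 ≡ 93^2 = 8649 ≡ 505 (mod 509)
4^256 ≡ 505^2 = 255025 ≡ 16 (mod 509)
508 = 256 + 128 + 64 + 32 + 16 + 8 + 4 in binary powers of 2.
So 4^508 ≡ 16 · 505 · 93 · 302 · 355 · 384 · 256 ≡ 1 (mod 509).
Since the result is 1, base 4 gives no evidence that 509 is composite.

1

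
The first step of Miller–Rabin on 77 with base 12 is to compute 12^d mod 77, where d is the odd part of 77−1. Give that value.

12

77 − 1 = 76 = 2^2 · 19, so d = 19.
12^1 ≡ 12 (mod 77)
12^2 ≡ 12^2 = 144 ≡ 67 (mod 77)
12^4 ≡ 67^2 = 4489 ≡ 23 (mod 77)
12^8 ≡ 23^2 = 529 ≡ 67 (mod 77)
12^16 ≡ 67^2 = 4489 ≡ 23 (mod 77)
19 = 16 + 2 + 1 in binary powers of 2.
So 12^19 ≡ 23 · 67 · 12 ≡ 12 (mod 77).
Squaring chain: 12 → 67; never reaches −1, so base 12 is a Miller–Rabin witness that 77 is composite.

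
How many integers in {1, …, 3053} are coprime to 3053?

2940

Factor: 3053 = 43 · 71.
φ(3053) = (43−1) · (71−1) = 42 · 70 = 2940.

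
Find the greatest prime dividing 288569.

73

288569 = 59 · 4891
4891 = 67 · 73
73 is prime.
So 288569 = 59 · 67 · 73; the largest prime factor is 73.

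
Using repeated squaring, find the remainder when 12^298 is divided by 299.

12^1 ≡ 12 (mod 299)
12^2 ≡ 12^2 = 144 ≡ 144 (mod 299)
12^4 ≡ 144^2 = 20736 ≡ 105 (mod 299)
12^8 ≡ 105^2 = 11025 ≡ 261 (mod 299)
12^16 ≡ 261^2 = 68121 ≡ 248 (mod 299)
12^32 ≡ 248^2 = 61504 ≡ 209 (mod 299)
12^64 ≡ 209^2 = 43681 ≡ 27 (mod 299)
12^128 ≡ 27^2 = 729 ≡ 131 (mod 299)
12^256 ≡ 131^2 = 17161 ≡ 118 (mod 299)
298 = 256 + 32 + 8 + 2 in binary powers of 2.
So 12^298 ≡ 118 · 209 · 261 · 144 ≡ 196 (mod 299).
Since 196 ≠ 1, base 12 is a Fermat witness: 299 is composite.

196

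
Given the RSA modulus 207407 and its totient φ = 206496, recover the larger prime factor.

φ(n) = (p−1)(q−1) = n − (p+q) + 1, so p + q = 207407 − 206496 + 1 = 912.
p and q are the roots of t² − 912t + 207407 = 0.
Discriminant: 912² − 4·207407 = 831744 − 829628 = 2116; √2116 = 46.
q = (912 − 46)/2 = 433, p = (912 + 46)/2 = 479.
Check: 433 · 479 = 207407.

479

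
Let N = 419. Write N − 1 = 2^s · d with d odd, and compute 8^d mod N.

418

419 − 1 = 418 = 2^1 · 209, so d = 209.
8^1 ≡ 8 (mod 419)
8^2 ≡ 8^2 = 64 ≡ 64 (mod 419)
8^4 ≡ 64^2 = 4096 ≡ 325 (mod 419)
8^8 ≡ 325^2 = 105625 ≡ 37 (mod 419)
8^16 ≡ 37^2 = 1369 ≡ 112 (mod 419)
8^32 ≡ 112^2 = 12544 ≡ 393 (mod 419)
8^64 ≡ 393^2 = 154449 ≡ 257 (mod 419)
8^128 ≡ 257^2 = 66049 ≡ 266 (mod 419)
209 = 128 + 64 + 16 + 1 in binary powers of 2.
So 8^209 ≡ 266 · 257 · 112 · 8 ≡ 418 (mod 419).
Since 8^d ≡ 418 (mod 419), base 8 does not prove 419 composite.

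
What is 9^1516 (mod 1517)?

493

9^1 ≡ 9 (mod 1517)
9^2 ≡ 9^2 = 81 ≡ 81 (mod 1517)
9^4 ≡ 81^2 = 6561 ≡ 493 (mod 1517)
9^8 ≡ 493^2 = 243049 ≡ 329 (mod 1517)
9^16 ≡ 329^2 = 108241 ≡ 534 (mod 1517)
9^32 ≡ 534^2 = 285156 ≡ 1477 (mod 1517)
9^64 ≡ 1477^2 = 2181529 ≡ 83 (mod 1517)
9^128 ≡ 83^2 = 6889 ≡ 821 (mod 1517)
9^256 ≡ 821^2 = 674041 ≡ 493 (mod 1517)
9^512 ≡ 493^2 = 243049 ≡ 329 (mod 1517)
9^1024 ≡ 329^2 = 108241 ≡ 534 (mod 1517)
1516 = 1024 + 256 + 128 + 64 + 32 + 8 + 4 in binary powers of 2.
So 9^1516 ≡ 534 · 493 · 821 · 83 · 1477 · 329 · 493 ≡ 493 (mod 1517).
Since 493 ≠ 1, base 9 is a Fermat witness: 1517 is composite.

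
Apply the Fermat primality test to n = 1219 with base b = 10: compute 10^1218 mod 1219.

10^1 ≡ 10 (mod 1219)
10^2 ≡ 10^2 = 100 ≡ 100 (mod 1219)
10^4 ≡ 100^2 = 10000 ≡ 248 (mod 1219)
10^8 ≡ 248^2 = 61504 ≡ 554 (mod 1219)
10^16 ≡ 554^2 = 306916 ≡ 947 (mod 1219)
10^32 ≡ 947^2 = 896809 ≡ 844 (mod 1219)
10^64 ≡ 844^2 = 712336 ≡ 440 (mod 1219)
10^128 ≡ 440^2 = 193600 ≡ 998 (mod 1219)
10^256 ≡ 998^2 = 996004 ≡ 81 (mod 1219)
10^512 ≡ 81^2 = 6561 ≡ 466 (mod 1219)
10^1024 ≡ 466^2 = 217156 ≡ 174 (mod 1219)
1218 = 1024 + 128 + 64 + 2 in binary powers of 2.
So 10^1218 ≡ 174 · 998 · 440 · 100 ≡ 876 (mod 1219).
Since 876 ≠ 1, base 10 is a Fermat witness: 1219 is composite.

876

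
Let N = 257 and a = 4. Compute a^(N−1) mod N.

1

4^1 ≡ 4 (mod 257)
4^2 ≡ 4^2 = 16 ≡ 16 (mod 257)
4^4 ≡ 16^2 = 256 ≡ 256 (mod 257)
4^8 ≡ 256^2 = 65536 ≡ 1 (mod 257)
4^16 ≡ 1^2 = 1 ≡ 1 (mod 257)
4^32 ≡ 1^2 = 1 ≡ 1 (mod 257)
4^64 ≡ 1^2 = 1 ≡ 1 (mod 257)
4^128 ≡ 1^2 = 1 ≡ 1 (mod 257)
4^256 ≡ 1^2 = 1 ≡ 1 (mod 257)
256 = 256 in binary powers of 2.
So 4^256 ≡ 1 ≡ 1 (mod 257).
Since the result is 1, base 4 gives no evidence that 257 is composite.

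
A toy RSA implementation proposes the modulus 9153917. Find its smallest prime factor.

9153917 is odd.
Digit sum 35, not divisible by 3.
Ends in 7: not divisible by 5.
7: 9153917 = 7·1307702 + 3
11: 9153917 = 11·832174 + 3
13: 9153917 = 13·704147 + 6
17: 9153917 = 17·538465 + 12
19: 9153917 = 19·481785 + 2
23: 9153917 = 23·397996 + 9
29: 9153917 = 29·315652 + 9
31: 9153917 = 31·295287 + 20
37: 9153917 = 37·247403 + 6
41: 9153917 = 41·223266 + 11
43: 9153917 = 43·212881 + 34
47: 9153917 = 47·194764 + 9
53: 9153917 = 53·172715 + 22
59: 9153917 = 59·155151 + 8
61: 9153917 = 61·150064 + 13
67: 9153917 = 67·136625 + 42
71: 9153917 = 71·128928 + 29
73: 9153917 = 73·125396 + 9
79: 9153917 = 79·115872 + 29
83: 9153917 = 83·110288 + 13
89: 9153917 = 89·102853

89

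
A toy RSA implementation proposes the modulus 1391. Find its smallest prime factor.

1391 is odd.
Digit sum 14, not divisible by 3.
Ends in 1: not divisible by 5.
7: 1391 = 7·198 + 5
11: 1391 = 11·126 + 5
13: 1391 = 13·107

13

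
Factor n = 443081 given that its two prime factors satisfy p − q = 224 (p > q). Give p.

787

Since p = q + 224, we have 443081 = q(q + 224), so q² + 224q − 443081 = 0.
Discriminant: 224² + 4·443081 = 50176 + 1772324 = 1822500; √1822500 = 1350.
q = (−224 + 1350)/2 = 563, and p = q + 224 = 787.
Check: 563 · 787 = 443081.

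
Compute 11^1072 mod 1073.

11^1 ≡ 11 (mod 1073)
11^2 ≡ 11^2 = 121 ≡ 121 (mod 1073)
11^4 ≡ 121^2 = 14641 ≡ 692 (mod 1073)
11^8 ≡ 692^2 = 478864 ≡ 306 (mod 1073)
11^16 ≡ 306^2 = 93636 ≡ 285 (mod 1073)
11^32 ≡ 285^2 = 81225 ≡ 750 (mod 1073)
11^64 ≡ 750^2 = 562500 ≡ 248 (mod 1073)
11^128 ≡ 248^2 = 61504 ≡ 343 (mod 1073)
11^256 ≡ 343^2 = 117649 ≡ 692 (mod 1073)
11^512 ≡ 692^2 = 478864 ≡ 306 (mod 1073)
11^1024 ≡ 306^2 = 93636 ≡ 285 (mod 1073)
1072 = 1024 + 32 + 16 in binary powers of 2.
So 11^1072 ≡ 285 · 750 · 285 ≡ 248 (mod 1073).
Since 248 ≠ 1, base 11 is a Fermat witness: 1073 is composite.

248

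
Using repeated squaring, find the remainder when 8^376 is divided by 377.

8^1 ≡ 8 (mod 377)
8^2 ≡ 8^2 = 64 ≡ 64 (mod 377)
8^4 ≡ 64^2 = 4096 ≡ 326 (mod 377)
8^8 ≡ 326^2 = 106276 ≡ 339 (mod 377)
8^16 ≡ 339^2 = 114921 ≡ 313 (mod 377)
8^32 ≡ 313^2 = 97969 ≡ 326 (mod 377)
8^64 ≡ 326^2 = 106276 ≡ 339 (mod 377)
8^128 ≡ 339^2 = 114921 ≡ 313 (mod 377)
8^256 ≡ 313^2 = 97969 ≡ 326 (mod 377)
376 = 256 + 64 + 32 + 16 + 8 in binary powers of 2.
So 8^376 ≡ 326 · 339 · 326 · 313 · 339 ≡ 53 (mod 377).
Since 53 ≠ 1, base 8 is a Fermat witness: 377 is composite.

53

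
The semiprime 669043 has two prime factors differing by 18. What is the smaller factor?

Since p = q + 18, we have 669043 = q(q + 18), so q² + 18q − 669043 = 0.
Discriminant: 18² + 4·669043 = 324 + 2676172 = 2676496; √2676496 = 1636.
q = (−18 + 1636)/2 = 809, and p = q + 18 = 827.
Check: 809 · 827 = 669043.

809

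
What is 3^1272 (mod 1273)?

828

3^1 ≡ 3 (mod 1273)
3^2 ≡ 3^2 = 9 ≡ 9 (mod 1273)
3^4 ≡ 9^2 = 81 ≡ 81 (mod 1273)
3^8 ≡ 81^2 = 6561 ≡ 196 (mod 1273)
3^16 ≡ 196^2 = 38416 ≡ 226 (mod 1273)
3^32 ≡ 226^2 = 51076 ≡ 156 (mod 1273)
3^64 ≡ 156^2 = 24336 ≡ 149 (mod 1273)
3^128 ≡ 149^2 = 22201 ≡ 560 (mod 1273)
3^256 ≡ 560^2 = 313600 ≡ 442 (mod 1273)
3^512 ≡ 442^2 = 195364 ≡ 595 (mod 1273)
3^1024 ≡ 595^2 = 354025 ≡ 131 (mod 1273)
1272 = 1024 + 128 + 64 + 32 + 16 + 8 in binary powers of 2.
So 3^1272 ≡ 131 · 560 · 149 · 156 · 226 · 196 ≡ 828 (mod 1273).
Since 828 ≠ 1, base 3 is a Fermat witness: 1273 is composite.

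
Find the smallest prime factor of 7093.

41

7093 is odd.
Digit sum 19, not divisible by 3.
Ends in 3: not divisible by 5.
7: 7093 = 7·1013 + 2
11: 7093 = 11·644 + 9
13: 7093 = 13·545 + 8
17: 7093 = 17·417 + 4
19: 7093 = 19·373 + 6
23: 7093 = 23·308 + 9
29: 7093 = 29·244 + 17
31: 7093 = 31·228 + 25
37: 7093 = 37·191 + 26
41: 7093 = 41·173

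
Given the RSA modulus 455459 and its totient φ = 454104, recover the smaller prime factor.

φ(n) = (p−1)(q−1) = n − (p+q) + 1, so p + q = 455459 − 454104 + 1 = 1356.
p and q are the roots of t² − 1356t + 455459 = 0.
Discriminant: 1356² − 4·455459 = 1838736 − 1821836 = 16900; √16900 = 130.
q = (1356 − 130)/2 = 613, p = (1356 + 130)/2 = 743.
Check: 613 · 743 = 455459.

613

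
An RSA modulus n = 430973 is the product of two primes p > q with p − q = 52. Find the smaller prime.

Since p = q + 52, we have 430973 = q(q + 52), so q² + 52q − 430973 = 0.
Discriminant: 52² + 4·430973 = 2704 + 1723892 = 1726596; √1726596 = 1314.
q = (−52 + 1314)/2 = 631, and p = q + 52 = 683.
Check: 631 · 683 = 430973.

631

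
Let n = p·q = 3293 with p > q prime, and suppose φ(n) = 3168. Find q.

φ(n) = (p−1)(q−1) = n − (p+q) + 1, so p + q = 3293 − 3168 + 1 = 126.
p and q are the roots of t² − 126t + 3293 = 0.
Discriminant: 126² − 4·3293 = 15876 − 13172 = 2704; √2704 = 52.
q = (126 − 52)/2 = 37, p = (126 + 52)/2 = 89.
Check: 37 · 89 = 3293.

37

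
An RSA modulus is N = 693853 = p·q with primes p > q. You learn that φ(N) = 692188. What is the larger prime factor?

839

φ(n) = (p−1)(q−1) = n − (p+q) + 1, so p + q = 693853 − 692188 + 1 = 1666.
p and q are the roots of t² − 1666t + 693853 = 0.
Discriminant: 1666² − 4·693853 = 2775556 − 2775412 = 144; √144 = 12.
q = (1666 − 12)/2 = 827, p = (1666 + 12)/2 = 839.
Check: 827 · 839 = 693853.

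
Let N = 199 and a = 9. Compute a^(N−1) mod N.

9^1 ≡ 9 (mod 199)
9^2 ≡ 9^2 = 81 ≡ 81 (mod 199)
9^4 ≡ 81^2 = 6561 ≡ 193 (mod 199)
9^8 ≡ 193^2 = 37249 ≡ 36 (mod 199)
9^16 ≡ 36^2 = 1296 ≡ 102 (mod 199)
9^32 ≡ 102^2 = 10404 ≡ 56 (mod 199)
9^64 ≡ 56^2 = 3136 ≡ 151 (mod 199)
9^128 ≡ 151^2 = 22801 ≡ 115 (mod 199)
198 = 128 + 64 + 4 + 2 in binary powers of 2.
So 9^198 ≡ 115 · 151 · 193 · 81 ≡ 1 (mod 199).
Since the result is 1, base 9 gives no evidence that 199 is composite.

1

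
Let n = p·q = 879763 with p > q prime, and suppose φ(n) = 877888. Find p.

φ(n) = (p−1)(q−1) = n − (p+q) + 1, so p + q = 879763 − 877888 + 1 = 1876.
p and q are the roots of t² − 1876t + 879763 = 0.
Discriminant: 1876² − 4·879763 = 3519376 − 3519052 = 324; √324 = 18.
q = (1876 − 18)/2 = 929, p = (1876 + 18)/2 = 947.
Check: 929 · 947 = 879763.

947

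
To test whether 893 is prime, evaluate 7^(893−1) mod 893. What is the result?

653

7^1 ≡ 7 (mod 893)
7^2 ≡ 7^2 = 49 ≡ 49 (mod 893)
7^4 ≡ 49^2 = 2401 ≡ 615 (mod 893)
7^8 ≡ 615^2 = 378225 ≡ 486 (mod 893)
7^16 ≡ 486^2 = 236196 ≡ 444 (mod 893)
7^32 ≡ 444^2 = 197136 ≡ 676 (mod 893)
7^64 ≡ 676^2 = 456976 ≡ 653 (mod 893)
7^128 ≡ 653^2 = 426409 ≡ 448 (mod 893)
7^256 ≡ 448^2 = 200704 ≡ 672 (mod 893)
7^512 ≡ 672^2 = 451584 ≡ 619 (mod 893)
892 = 512 + 256 + 64 + 32 + 16 + 8 + 4 in binary powers of 2.
So 7^892 ≡ 619 · 672 · 653 · 676 · 444 · 486 · 615 ≡ 653 (mod 893).
Since 653 ≠ 1, base 7 is a Fermat witness: 893 is composite.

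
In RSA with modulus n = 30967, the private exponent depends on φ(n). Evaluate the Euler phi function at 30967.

30616

Factor: 30967 = 173 · 179.
φ(30967) = (173−1) · (179−1) = 172 · 178 = 30616.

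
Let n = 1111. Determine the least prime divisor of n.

11

1111 is odd.
Digit sum 4, not divisible by 3.
Ends in 1: not divisible by 5.
7: 1111 = 7·158 + 5
11: 1111 = 11·101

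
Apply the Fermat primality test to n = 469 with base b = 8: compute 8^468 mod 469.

442

8^1 ≡ 8 (mod 469)
8^2 ≡ 8^2 = 64 ≡ 64 (mod 469)
8^4 ≡ 64^2 = 4096 ≡ 344 (mod 469)
8^8 ≡ 344^2 = 118336 ≡ 148 (mod 469)
8^16 ≡ 148^2 = 21904 ≡ 330 (mod 469)
8^32 ≡ 330^2 = 108900 ≡ 92 (mod 469)
8^64 ≡ 92^2 = 8464 ≡ 22 (mod 469)
8^128 ≡ 22^2 = 484 ≡ 15 (mod 469)
8^256 ≡ 15^2 = 225 ≡ 225 (mod 469)
468 = 256 + 128 + 64 + 16 + 4 in binary powers of 2.
So 8^468 ≡ 225 · 15 · 22 · 330 · 344 ≡ 442 (mod 469).
Since 442 ≠ 1, base 8 is a Fermat witness: 469 is composite.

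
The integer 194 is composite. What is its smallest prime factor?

2

194 is even: 2 divides it.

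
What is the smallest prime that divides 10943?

10943 is odd.
Digit sum 17, not divisible by 3.
Ends in 3: not divisible by 5.
7: 10943 = 7·1563 + 2
11: 10943 = 11·994 + 9
13: 10943 = 13·841 + 10
17: 10943 = 17·643 + 12
19: 10943 = 19·575 + 18
23: 10943 = 23·475 + 18
29: 10943 = 29·377 + 10
31: 10943 = 31·353

31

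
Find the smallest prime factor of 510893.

29

510893 is odd.
Digit sum 26, not divisible by 3.
Ends in 3: not divisible by 5.
7: 510893 = 7·72984 + 5
11: 510893 = 11·46444 + 9
13: 510893 = 13·39299 + 6
17: 510893 = 17·30052 + 9
19: 510893 = 19·26889 + 2
23: 510893 = 23·22212 + 17
29: 510893 = 29·17617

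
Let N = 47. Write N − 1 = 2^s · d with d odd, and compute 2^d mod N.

1

47 − 1 = 46 = 2^1 · 23, so d = 23.
2^1 ≡ 2 (mod 47)
2^2 ≡ 2^2 = 4 ≡ 4 (mod 47)
2^4 ≡ 4^2 = 16 ≡ 16 (mod 47)
2^8 ≡ 16^2 = 256 ≡ 21 (mod 47)
2^16 ≡ 21^2 = 441 ≡ 18 (mod 47)
23 = 16 + 4 + 2 + 1 in binary powers of 2.
So 2^23 ≡ 18 · 16 · 4 · 2 ≡ 1 (mod 47).
Since 2^d ≡ 1 (mod 47), base 2 does not prove 47 composite.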